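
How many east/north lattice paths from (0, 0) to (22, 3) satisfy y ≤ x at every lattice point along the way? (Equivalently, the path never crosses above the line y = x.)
Number of paths = 2000

By the reflection principle (André's argument), the number of monotone paths to (22, 3) with n ≤ m that never go above y = x is C(25, 22) − C(25, 23) = 2300 − 300 = 2000.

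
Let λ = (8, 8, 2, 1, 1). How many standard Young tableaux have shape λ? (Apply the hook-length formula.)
# SYT of shape (8, 8, 2, 1, 1) = 8817900

Hook-length formula: f^λ = n! / Π hook(c), product over all cells c of the Young diagram. For λ = (8, 8, 2, 1, 1), n = 20 boxes. Hook lengths by row (left-to-right, top-to-bottom): [12, 9, 7, 6, 5, 4, 3, 2]; [11, 8, 6, 5, 4, 3, 2, 1]; [4, 1]; [2]; [1]. Product of hooks = 275904921600. So f^λ = 20! / 275904921600 = 2432902008176640000 / 275904921600 = 8817900.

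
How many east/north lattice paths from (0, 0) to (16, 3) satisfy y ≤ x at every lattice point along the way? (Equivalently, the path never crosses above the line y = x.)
Number of paths = 798

By the reflection principle (André's argument), the number of monotone paths to (16, 3) with n ≤ m that never go above y = x is C(19, 16) − C(19, 17) = 969 − 171 = 798.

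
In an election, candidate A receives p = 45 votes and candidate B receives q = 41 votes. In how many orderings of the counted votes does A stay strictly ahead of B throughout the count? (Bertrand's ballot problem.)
Strict-lead orderings = 281593161182825989766640

Total orderings of the 86 votes with 45 for A: C(86, 45) = 6054252965430758779982760. By the Bertrand ballot formula (Cycle Lemma / reflection principle), the number of orderings in which A is strictly ahead of B throughout is (p − q)/(p + q) · C(p + q, p) = (45 − 41)/(45 + 41) · 6054252965430758779982760 = 281593161182825989766640.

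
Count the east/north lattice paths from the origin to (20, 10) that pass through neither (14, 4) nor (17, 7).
Number of paths = 21519495

Inclusion–exclusion. Total paths: C(30, 20) = 30045015. Through P₁: C(18, 14)·C(12, 6) = 2827440. Through P₂: C(24, 17)·C(6, 3) = 6922080. Since P₁ is strictly southwest of P₂, a monotone path through both must visit P₁ then P₂; paths through both = C(18, 14)·C(6, 3)·C(6, 3) = 1224000. Avoid both = 30045015 − 2827440 − 6922080 + 1224000 = 21519495.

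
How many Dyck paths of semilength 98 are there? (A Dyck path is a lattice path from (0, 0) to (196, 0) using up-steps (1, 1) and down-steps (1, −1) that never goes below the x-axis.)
C_98 = 57743358069601357782187700608042856334020731624756611000

These Dyck paths are counted by the Catalan number C_n = (1/(n + 1)) · C(2n, n). For n = 98: C_98 = (1/99) · C(196, 98) = 5716592448890534420436582360196242777068052430850904489000/99 = 57743358069601357782187700608042856334020731624756611000.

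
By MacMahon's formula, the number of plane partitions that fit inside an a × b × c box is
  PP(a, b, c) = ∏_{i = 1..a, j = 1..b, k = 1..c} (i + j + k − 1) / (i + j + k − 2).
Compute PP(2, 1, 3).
PP(2, 1, 3) = 10

Evaluate the triple product over i = 1..2, j = 1..1, k = 1..3. The factors are (2/1) · (3/2) · (4/3) · (3/2) · (4/3) · (5/4). The numerators and denominators telescope so the product is an integer; carrying out the multiplication exactly gives PP(2, 1, 3) = 10.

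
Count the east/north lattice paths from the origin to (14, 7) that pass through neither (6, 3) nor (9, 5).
Number of paths = 50298

Inclusion–exclusion. Total paths: C(21, 14) = 116280. Through P₁: C(9, 6)·C(12, 8) = 41580. Through P₂: C(14, 9)·C(7, 5) = 42042. Since P₁ is strictly southwest of P₂, a monotone path through both must visit P₁ then P₂; paths through both = C(9, 6)·C(5, 3)·C(7, 5) = 17640. Avoid both = 116280 − 41580 − 42042 + 17640 = 50298.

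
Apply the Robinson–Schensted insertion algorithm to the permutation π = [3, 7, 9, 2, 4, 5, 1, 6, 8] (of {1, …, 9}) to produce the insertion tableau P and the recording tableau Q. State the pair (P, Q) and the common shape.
P = [1, 4, 5, 6, 8] / [2, 7, 9] / [3];  Q = [1, 2, 3, 8, 9] / [4, 5, 6] / [7];  common shape = (5, 3, 1)

Row-insert the values π_1, π_2, … into P one at a time, bumping the leftmost entry strictly greater than the inserted value down to the next row. The recording tableau Q records, in position (i, j), the step at which that cell was added to P.
  Insert 3 (step 1): P = [3];  Q = [1]
  Insert 7 (step 2): P = [3, 7];  Q = [1, 2]
  Insert 9 (step 3): P = [3, 7, 9];  Q = [1, 2, 3]
  Insert 2 (step 4): P = [2, 7, 9] / [3];  Q = [1, 2, 3] / [4]
  Insert 4 (step 5): P = [2, 4, 9] / [3, 7];  Q = [1, 2, 3] / [4, 5]
  Insert 5 (step 6): P = [2, 4, 5] / [3, 7, 9];  Q = [1, 2, 3] / [4, 5, 6]
  Insert 1 (step 7): P = [1, 4, 5] / [2, 7, 9] / [3];  Q = [1, 2, 3] / [4, 5, 6] / [7]
  Insert 6 (step 8): P = [1, 4, 5, 6] / [2, 7, 9] / [3];  Q = [1, 2, 3, 8] / [4, 5, 6] / [7]
  Insert 8 (step 9): P = [1, 4, 5, 6, 8] / [2, 7, 9] / [3];  Q = [1, 2, 3, 8, 9] / [4, 5, 6] / [7]
Final shape: (5, 3, 1).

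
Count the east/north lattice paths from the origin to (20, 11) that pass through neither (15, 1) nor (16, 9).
Number of paths = 53981802

Inclusion–exclusion. Total paths: C(31, 20) = 84672315. Through P₁: C(16, 15)·C(15, 5) = 48048. Through P₂: C(25, 16)·C(6, 4) = 30644625. Since P₁ is strictly southwest of P₂, a monotone path through both must visit P₁ then P₂; paths through both = C(16, 15)·C(9, 1)·C(6, 4) = 2160. Avoid both = 84672315 − 48048 − 30644625 + 2160 = 53981802.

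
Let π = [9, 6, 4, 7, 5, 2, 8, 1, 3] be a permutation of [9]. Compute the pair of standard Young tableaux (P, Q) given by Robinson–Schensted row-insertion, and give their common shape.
P = [1, 3, 8] / [2, 5] / [4, 7] / [6] / [9];  Q = [1, 4, 7] / [2, 5] / [3, 9] / [6] / [8];  common shape = (3, 2, 2, 1, 1)

Row-insert the values π_1, π_2, … into P one at a time, bumping the leftmost entry strictly greater than the inserted value down to the next row. The recording tableau Q records, in position (i, j), the step at which that cell was added to P.
  Insert 9 (step 1): P = [9];  Q = [1]
  Insert 6 (step 2): P = [6] / [9];  Q = [1] / [2]
  Insert 4 (step 3): P = [4] / [6] / [9];  Q = [1] / [2] / [3]
  Insert 7 (step 4): P = [4, 7] / [6] / [9];  Q = [1, 4] / [2] / [3]
  Insert 5 (step 5): P = [4, 5] / [6, 7] / [9];  Q = [1, 4] / [2, 5] / [3]
  Insert 2 (step 6): P = [2, 5] / [4, 7] / [6] / [9];  Q = [1, 4] / [2, 5] / [3] / [6]
  Insert 8 (step 7): P = [2, 5, 8] / [4, 7] / [6] / [9];  Q = [1, 4, 7] / [2, 5] / [3] / [6]
  Insert 1 (step 8): P = [1, 5, 8] / [2, 7] / [4] / [6] / [9];  Q = [1, 4, 7] / [2, 5] / [3] / [6] / [8]
  Insert 3 (step 9): P = [1, 3, 8] / [2, 5] / [4, 7] / [6] / [9];  Q = [1, 4, 7] / [2, 5] / [3, 9] / [6] / [8]
Final shape: (3, 2, 2, 1, 1).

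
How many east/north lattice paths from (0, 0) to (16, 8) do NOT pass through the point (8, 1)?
Number of paths = 677556

Total paths from (0, 0) to (16, 8): C(24, 16) = 735471. Paths through (8, 1): (paths (0, 0) → (8, 1)) × (paths (8, 1) → (16, 8)) = C(9, 8) · C(15, 8) = 9 · 6435 = 57915. Avoidance count = 735471 − 57915 = 677556.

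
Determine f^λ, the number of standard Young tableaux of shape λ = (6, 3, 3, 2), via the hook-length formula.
# SYT of shape (6, 3, 3, 2) = 35035

Hook-length formula: f^λ = n! / Π hook(c), product over all cells c of the Young diagram. For λ = (6, 3, 3, 2), n = 14 boxes. Hook lengths by row (left-to-right, top-to-bottom): [9, 8, 6, 3, 2, 1]; [5, 4, 2]; [4, 3, 1]; [2, 1]. Product of hooks = 2488320. So f^λ = 14! / 2488320 = 87178291200 / 2488320 = 35035.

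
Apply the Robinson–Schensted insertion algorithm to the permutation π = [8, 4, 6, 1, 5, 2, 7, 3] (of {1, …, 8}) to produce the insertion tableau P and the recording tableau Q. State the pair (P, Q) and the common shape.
P = [1, 2, 3] / [4, 5, 7] / [6] / [8];  Q = [1, 3, 7] / [2, 5, 8] / [4] / [6];  common shape = (3, 3, 1, 1)

Row-insert the values π_1, π_2, … into P one at a time, bumping the leftmost entry strictly greater than the inserted value down to the next row. The recording tableau Q records, in position (i, j), the step at which that cell was added to P.
  Insert 8 (step 1): P = [8];  Q = [1]
  Insert 4 (step 2): P = [4] / [8];  Q = [1] / [2]
  Insert 6 (step 3): P = [4, 6] / [8];  Q = [1, 3] / [2]
  Insert 1 (step 4): P = [1, 6] / [4] / [8];  Q = [1, 3] / [2] / [4]
  Insert 5 (step 5): P = [1, 5] / [4, 6] / [8];  Q = [1, 3] / [2, 5] / [4]
  Insert 2 (step 6): P = [1, 2] / [4, 5] / [6] / [8];  Q = [1, 3] / [2, 5] / [4] / [6]
  Insert 7 (step 7): P = [1, 2, 7] / [4, 5] / [6] / [8];  Q = [1, 3, 7] / [2, 5] / [4] / [6]
  Insert 3 (step 8): P = [1, 2, 3] / [4, 5, 7] / [6] / [8];  Q = [1, 3, 7] / [2, 5, 8] / [4] / [6]
Final shape: (3, 3, 1, 1).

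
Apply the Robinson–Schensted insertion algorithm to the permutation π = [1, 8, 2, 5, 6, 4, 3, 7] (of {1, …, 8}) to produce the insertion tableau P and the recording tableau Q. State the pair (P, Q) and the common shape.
P = [1, 2, 3, 6, 7] / [4] / [5] / [8];  Q = [1, 2, 4, 5, 8] / [3] / [6] / [7];  common shape = (5, 1, 1, 1)

Row-insert the values π_1, π_2, … into P one at a time, bumping the leftmost entry strictly greater than the inserted value down to the next row. The recording tableau Q records, in position (i, j), the step at which that cell was added to P.
  Insert 1 (step 1): P = [1];  Q = [1]
  Insert 8 (step 2): P = [1, 8];  Q = [1, 2]
  Insert 2 (step 3): P = [1, 2] / [8];  Q = [1, 2] / [3]
  Insert 5 (step 4): P = [1, 2, 5] / [8];  Q = [1, 2, 4] / [3]
  Insert 6 (step 5): P = [1, 2, 5, 6] / [8];  Q = [1, 2, 4, 5] / [3]
  Insert 4 (step 6): P = [1, 2, 4, 6] / [5] / [8];  Q = [1, 2, 4, 5] / [3] / [6]
  Insert 3 (step 7): P = [1, 2, 3, 6] / [4] / [5] / [8];  Q = [1, 2, 4, 5] / [3] / [6] / [7]
  Insert 7 (step 8): P = [1, 2, 3, 6, 7] / [4] / [5] / [8];  Q = [1, 2, 4, 5, 8] / [3] / [6] / [7]
Final shape: (5, 1, 1, 1).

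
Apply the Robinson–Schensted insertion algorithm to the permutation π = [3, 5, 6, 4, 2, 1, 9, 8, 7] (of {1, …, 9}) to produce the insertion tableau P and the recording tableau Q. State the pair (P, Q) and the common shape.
P = [1, 4, 6, 7] / [2, 8] / [3, 9] / [5];  Q = [1, 2, 3, 7] / [4, 8] / [5, 9] / [6];  common shape = (4, 2, 2, 1)

Row-insert the values π_1, π_2, … into P one at a time, bumping the leftmost entry strictly greater than the inserted value down to the next row. The recording tableau Q records, in position (i, j), the step at which that cell was added to P.
  Insert 3 (step 1): P = [3];  Q = [1]
  Insert 5 (step 2): P = [3, 5];  Q = [1, 2]
  Insert 6 (step 3): P = [3, 5, 6];  Q = [1, 2, 3]
  Insert 4 (step 4): P = [3, 4, 6] / [5];  Q = [1, 2, 3] / [4]
  Insert 2 (step 5): P = [2, 4, 6] / [3] / [5];  Q = [1, 2, 3] / [4] / [5]
  Insert 1 (step 6): P = [1, 4, 6] / [2] / [3] / [5];  Q = [1, 2, 3] / [4] / [5] / [6]
  Insert 9 (step 7): P = [1, 4, 6, 9] / [2] / [3] / [5];  Q = [1, 2, 3, 7] / [4] / [5] / [6]
  Insert 8 (step 8): P = [1, 4, 6, 8] / [2, 9] / [3] / [5];  Q = [1, 2, 3, 7] / [4, 8] / [5] / [6]
  Insert 7 (step 9): P = [1, 4, 6, 7] / [2, 8] / [3, 9] / [5];  Q = [1, 2, 3, 7] / [4, 8] / [5, 9] / [6]
Final shape: (4, 2, 2, 1).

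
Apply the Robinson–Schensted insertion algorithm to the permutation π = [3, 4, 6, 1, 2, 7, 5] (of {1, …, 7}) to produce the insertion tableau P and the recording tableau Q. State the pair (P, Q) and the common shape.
P = [1, 2, 5, 7] / [3, 4, 6];  Q = [1, 2, 3, 6] / [4, 5, 7];  common shape = (4, 3)

Row-insert the values π_1, π_2, … into P one at a time, bumping the leftmost entry strictly greater than the inserted value down to the next row. The recording tableau Q records, in position (i, j), the step at which that cell was added to P.
  Insert 3 (step 1): P = [3];  Q = [1]
  Insert 4 (step 2): P = [3, 4];  Q = [1, 2]
  Insert 6 (step 3): P = [3, 4, 6];  Q = [1, 2, 3]
  Insert 1 (step 4): P = [1, 4, 6] / [3];  Q = [1, 2, 3] / [4]
  Insert 2 (step 5): P = [1, 2, 6] / [3, 4];  Q = [1, 2, 3] / [4, 5]
  Insert 7 (step 6): P = [1, 2, 6, 7] / [3, 4];  Q = [1, 2, 3, 6] / [4, 5]
  Insert 5 (step 7): P = [1, 2, 5, 7] / [3, 4, 6];  Q = [1, 2, 3, 6] / [4, 5, 7]
Final shape: (4, 3).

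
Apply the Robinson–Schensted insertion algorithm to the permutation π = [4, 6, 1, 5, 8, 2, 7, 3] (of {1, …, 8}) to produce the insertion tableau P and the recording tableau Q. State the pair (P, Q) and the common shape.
P = [1, 2, 3] / [4, 5, 7] / [6, 8];  Q = [1, 2, 5] / [3, 4, 7] / [6, 8];  common shape = (3, 3, 2)

Row-insert the values π_1, π_2, … into P one at a time, bumping the leftmost entry strictly greater than the inserted value down to the next row. The recording tableau Q records, in position (i, j), the step at which that cell was added to P.
  Insert 4 (step 1): P = [4];  Q = [1]
  Insert 6 (step 2): P = [4, 6];  Q = [1, 2]
  Insert 1 (step 3): P = [1, 6] / [4];  Q = [1, 2] / [3]
  Insert 5 (step 4): P = [1, 5] / [4, 6];  Q = [1, 2] / [3, 4]
  Insert 8 (step 5): P = [1, 5, 8] / [4, 6];  Q = [1, 2, 5] / [3, 4]
  Insert 2 (step 6): P = [1, 2, 8] / [4, 5] / [6];  Q = [1, 2, 5] / [3, 4] / [6]
  Insert 7 (step 7): P = [1, 2, 7] / [4, 5, 8] / [6];  Q = [1, 2, 5] / [3, 4, 7] / [6]
  Insert 3 (step 8): P = [1, 2, 3] / [4, 5, 7] / [6, 8];  Q = [1, 2, 5] / [3, 4, 7] / [6, 8]
Final shape: (3, 3, 2).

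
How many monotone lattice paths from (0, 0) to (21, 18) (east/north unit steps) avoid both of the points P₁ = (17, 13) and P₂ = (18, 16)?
Number of paths = 30020182590

Inclusion–exclusion. Total paths: C(39, 21) = 62359143990. Through P₁: C(30, 17)·C(9, 4) = 15089741100. Through P₂: C(34, 18)·C(5, 3) = 22039614300. Since P₁ is strictly southwest of P₂, a monotone path through both must visit P₁ then P₂; paths through both = C(30, 17)·C(4, 1)·C(5, 3) = 4790394000. Avoid both = 62359143990 − 15089741100 − 22039614300 + 4790394000 = 30020182590.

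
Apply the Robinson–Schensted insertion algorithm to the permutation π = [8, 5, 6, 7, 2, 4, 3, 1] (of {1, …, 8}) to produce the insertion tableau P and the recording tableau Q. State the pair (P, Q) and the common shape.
P = [1, 3, 7] / [2, 6] / [4] / [5] / [8];  Q = [1, 3, 4] / [2, 6] / [5] / [7] / [8];  common shape = (3, 2, 1, 1, 1)

Row-insert the values π_1, π_2, … into P one at a time, bumping the leftmost entry strictly greater than the inserted value down to the next row. The recording tableau Q records, in position (i, j), the step at which that cell was added to P.
  Insert 8 (step 1): P = [8];  Q = [1]
  Insert 5 (step 2): P = [5] / [8];  Q = [1] / [2]
  Insert 6 (step 3): P = [5, 6] / [8];  Q = [1, 3] / [2]
  Insert 7 (step 4): P = [5, 6, 7] / [8];  Q = [1, 3, 4] / [2]
  Insert 2 (step 5): P = [2, 6, 7] / [5] / [8];  Q = [1, 3, 4] / [2] / [5]
  Insert 4 (step 6): P = [2, 4, 7] / [5, 6] / [8];  Q = [1, 3, 4] / [2, 6] / [5]
  Insert 3 (step 7): P = [2, 3, 7] / [4, 6] / [5] / [8];  Q = [1, 3, 4] / [2, 6] / [5] / [7]
  Insert 1 (step 8): P = [1, 3, 7] / [2, 6] / [4] / [5] / [8];  Q = [1, 3, 4] / [2, 6] / [5] / [7] / [8]
Final shape: (3, 2, 1, 1, 1).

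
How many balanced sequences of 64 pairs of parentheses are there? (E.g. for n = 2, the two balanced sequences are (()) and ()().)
C_64 = 368479169875816659479009042713546950

These balanced parentheses are counted by the Catalan number C_n = (1/(n + 1)) · C(2n, n). For n = 64: C_64 = (1/65) · C(128, 64) = 23951146041928082866135587776380551750/65 = 368479169875816659479009042713546950.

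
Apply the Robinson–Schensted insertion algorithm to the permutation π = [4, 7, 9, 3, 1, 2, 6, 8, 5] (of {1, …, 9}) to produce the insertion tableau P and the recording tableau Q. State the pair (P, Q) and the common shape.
P = [1, 2, 5, 8] / [3, 6, 9] / [4, 7];  Q = [1, 2, 3, 8] / [4, 6, 7] / [5, 9];  common shape = (4, 3, 2)

Row-insert the values π_1, π_2, … into P one at a time, bumping the leftmost entry strictly greater than the inserted value down to the next row. The recording tableau Q records, in position (i, j), the step at which that cell was added to P.
  Insert 4 (step 1): P = [4];  Q = [1]
  Insert 7 (step 2): P = [4, 7];  Q = [1, 2]
  Insert 9 (step 3): P = [4, 7, 9];  Q = [1, 2, 3]
  Insert 3 (step 4): P = [3, 7, 9] / [4];  Q = [1, 2, 3] / [4]
  Insert 1 (step 5): P = [1, 7, 9] / [3] / [4];  Q = [1, 2, 3] / [4] / [5]
  Insert 2 (step 6): P = [1, 2, 9] / [3, 7] / [4];  Q = [1, 2, 3] / [4, 6] / [5]
  Insert 6 (step 7): P = [1, 2, 6] / [3, 7, 9] / [4];  Q = [1, 2, 3] / [4, 6, 7] / [5]
  Insert 8 (step 8): P = [1, 2, 6, 8] / [3, 7, 9] / [4];  Q = [1, 2, 3, 8] / [4, 6, 7] / [5]
  Insert 5 (step 9): P = [1, 2, 5, 8] / [3, 6, 9] / [4, 7];  Q = [1, 2, 3, 8] / [4, 6, 7] / [5, 9]
Final shape: (4, 3, 2).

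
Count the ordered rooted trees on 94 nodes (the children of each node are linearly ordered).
C_93 = 60960876535340415751462563580829648891969728907438000

These ordered rooted trees are counted by the Catalan number C_n = (1/(n + 1)) · C(2n, n). For n = 93: C_93 = (1/94) · C(186, 93) = 5730322394321999080637480976597986995845154517299172000/94 = 60960876535340415751462563580829648891969728907438000.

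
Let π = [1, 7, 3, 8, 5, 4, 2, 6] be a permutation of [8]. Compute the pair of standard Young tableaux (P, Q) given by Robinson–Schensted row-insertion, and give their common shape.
P = [1, 2, 4, 6] / [3, 8] / [5] / [7];  Q = [1, 2, 4, 8] / [3, 5] / [6] / [7];  common shape = (4, 2, 1, 1)

Row-insert the values π_1, π_2, … into P one at a time, bumping the leftmost entry strictly greater than the inserted value down to the next row. The recording tableau Q records, in position (i, j), the step at which that cell was added to P.
  Insert 1 (step 1): P = [1];  Q = [1]
  Insert 7 (step 2): P = [1, 7];  Q = [1, 2]
  Insert 3 (step 3): P = [1, 3] / [7];  Q = [1, 2] / [3]
  Insert 8 (step 4): P = [1, 3, 8] / [7];  Q = [1, 2, 4] / [3]
  Insert 5 (step 5): P = [1, 3, 5] / [7, 8];  Q = [1, 2, 4] / [3, 5]
  Insert 4 (step 6): P = [1, 3, 4] / [5, 8] / [7];  Q = [1, 2, 4] / [3, 5] / [6]
  Insert 2 (step 7): P = [1, 2, 4] / [3, 8] / [5] / [7];  Q = [1, 2, 4] / [3, 5] / [6] / [7]
  Insert 6 (step 8): P = [1, 2, 4, 6] / [3, 8] / [5] / [7];  Q = [1, 2, 4, 8] / [3, 5] / [6] / [7]
Final shape: (4, 2, 1, 1).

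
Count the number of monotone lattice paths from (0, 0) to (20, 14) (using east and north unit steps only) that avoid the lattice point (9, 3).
Number of paths = 1236780600

Total paths from (0, 0) to (20, 14): C(34, 20) = 1391975640. Paths through (9, 3): (paths (0, 0) → (9, 3)) × (paths (9, 3) → (20, 14)) = C(12, 9) · C(22, 11) = 220 · 705432 = 155195040. Avoidance count = 1391975640 − 155195040 = 1236780600.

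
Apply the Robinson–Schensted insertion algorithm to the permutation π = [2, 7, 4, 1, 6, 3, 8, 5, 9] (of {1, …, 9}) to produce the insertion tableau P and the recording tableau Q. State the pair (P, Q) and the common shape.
P = [1, 3, 5, 8, 9] / [2, 4, 6] / [7];  Q = [1, 2, 5, 7, 9] / [3, 6, 8] / [4];  common shape = (5, 3, 1)

Row-insert the values π_1, π_2, … into P one at a time, bumping the leftmost entry strictly greater than the inserted value down to the next row. The recording tableau Q records, in position (i, j), the step at which that cell was added to P.
  Insert 2 (step 1): P = [2];  Q = [1]
  Insert 7 (step 2): P = [2, 7];  Q = [1, 2]
  Insert 4 (step 3): P = [2, 4] / [7];  Q = [1, 2] / [3]
  Insert 1 (step 4): P = [1, 4] / [2] / [7];  Q = [1, 2] / [3] / [4]
  Insert 6 (step 5): P = [1, 4, 6] / [2] / [7];  Q = [1, 2, 5] / [3] / [4]
  Insert 3 (step 6): P = [1, 3, 6] / [2, 4] / [7];  Q = [1, 2, 5] / [3, 6] / [4]
  Insert 8 (step 7): P = [1, 3, 6, 8] / [2, 4] / [7];  Q = [1, 2, 5, 7] / [3, 6] / [4]
  Insert 5 (step 8): P = [1, 3, 5, 8] / [2, 4, 6] / [7];  Q = [1, 2, 5, 7] / [3, 6, 8] / [4]
  Insert 9 (step 9): P = [1, 3, 5, 8, 9] / [2, 4, 6] / [7];  Q = [1, 2, 5, 7, 9] / [3, 6, 8] / [4]
Final shape: (5, 3, 1).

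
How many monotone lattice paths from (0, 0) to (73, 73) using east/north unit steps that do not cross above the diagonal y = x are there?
C_73 = 79463489365077377841208237632349268884500

These NE paths below the diagonal are counted by the Catalan number C_n = (1/(n + 1)) · C(2n, n). For n = 73: C_73 = (1/74) · C(146, 73) = 5880298213015725960249409584793845897453000/74 = 79463489365077377841208237632349268884500.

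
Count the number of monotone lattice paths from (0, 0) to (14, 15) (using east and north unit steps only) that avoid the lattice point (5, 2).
Number of paths = 67112940

Total paths from (0, 0) to (14, 15): C(29, 14) = 77558760. Paths through (5, 2): (paths (0, 0) → (5, 2)) × (paths (5, 2) → (14, 15)) = C(7, 5) · C(22, 9) = 21 · 497420 = 10445820. Avoidance count = 77558760 − 10445820 = 67112940.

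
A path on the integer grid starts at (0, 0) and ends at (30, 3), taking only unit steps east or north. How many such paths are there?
Number of paths = 5456

A monotone lattice path from (0, 0) to (30, 3) consists of 30 east steps and 3 north steps in some order, so it is determined by which 30 of the 33 steps are east. The count is C(33, 30) = 5456.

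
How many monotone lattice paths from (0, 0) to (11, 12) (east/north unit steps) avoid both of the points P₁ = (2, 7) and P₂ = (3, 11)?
Number of paths = 1278350

Inclusion–exclusion. Total paths: C(23, 11) = 1352078. Through P₁: C(9, 2)·C(14, 9) = 72072. Through P₂: C(14, 3)·C(9, 8) = 3276. Since P₁ is strictly southwest of P₂, a monotone path through both must visit P₁ then P₂; paths through both = C(9, 2)·C(5, 1)·C(9, 8) = 1620. Avoid both = 1352078 − 72072 − 3276 + 1620 = 1278350.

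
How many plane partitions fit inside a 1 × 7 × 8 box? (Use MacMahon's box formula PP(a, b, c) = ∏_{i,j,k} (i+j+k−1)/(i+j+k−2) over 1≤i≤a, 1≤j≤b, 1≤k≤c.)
PP(1, 7, 8) = 6435

Evaluate the triple product over i = 1..1, j = 1..7, k = 1..8. The factors are (2/1) · (3/2) · (4/3) · (5/4) · (6/5) · (7/6) · (8/7) · (9/8) · … (56 factors total). The numerators and denominators telescope so the product is an integer; carrying out the multiplication exactly gives PP(1, 7, 8) = 6435.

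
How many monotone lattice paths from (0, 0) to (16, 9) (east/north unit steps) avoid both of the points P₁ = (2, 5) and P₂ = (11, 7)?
Number of paths = 1334666

Inclusion–exclusion. Total paths: C(25, 16) = 2042975. Through P₁: C(7, 2)·C(18, 14) = 64260. Through P₂: C(18, 11)·C(7, 5) = 668304. Since P₁ is strictly southwest of P₂, a monotone path through both must visit P₁ then P₂; paths through both = C(7, 2)·C(11, 9)·C(7, 5) = 24255. Avoid both = 2042975 − 64260 − 668304 + 24255 = 1334666.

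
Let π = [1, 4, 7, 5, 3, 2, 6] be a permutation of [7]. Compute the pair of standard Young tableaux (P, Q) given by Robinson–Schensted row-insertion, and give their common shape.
P = [1, 2, 5, 6] / [3] / [4] / [7];  Q = [1, 2, 3, 7] / [4] / [5] / [6];  common shape = (4, 1, 1, 1)

Row-insert the values π_1, π_2, … into P one at a time, bumping the leftmost entry strictly greater than the inserted value down to the next row. The recording tableau Q records, in position (i, j), the step at which that cell was added to P.
  Insert 1 (step 1): P = [1];  Q = [1]
  Insert 4 (step 2): P = [1, 4];  Q = [1, 2]
  Insert 7 (step 3): P = [1, 4, 7];  Q = [1, 2, 3]
  Insert 5 (step 4): P = [1, 4, 5] / [7];  Q = [1, 2, 3] / [4]
  Insert 3 (step 5): P = [1, 3, 5] / [4] / [7];  Q = [1, 2, 3] / [4] / [5]
  Insert 2 (step 6): P = [1, 2, 5] / [3] / [4] / [7];  Q = [1, 2, 3] / [4] / [5] / [6]
  Insert 6 (step 7): P = [1, 2, 5, 6] / [3] / [4] / [7];  Q = [1, 2, 3, 7] / [4] / [5] / [6]
Final shape: (4, 1, 1, 1).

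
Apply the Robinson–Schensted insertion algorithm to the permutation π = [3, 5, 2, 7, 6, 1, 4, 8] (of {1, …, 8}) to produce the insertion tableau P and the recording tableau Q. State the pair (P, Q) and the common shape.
P = [1, 4, 6, 8] / [2, 5] / [3, 7];  Q = [1, 2, 4, 8] / [3, 5] / [6, 7];  common shape = (4, 2, 2)

Row-insert the values π_1, π_2, … into P one at a time, bumping the leftmost entry strictly greater than the inserted value down to the next row. The recording tableau Q records, in position (i, j), the step at which that cell was added to P.
  Insert 3 (step 1): P = [3];  Q = [1]
  Insert 5 (step 2): P = [3, 5];  Q = [1, 2]
  Insert 2 (step 3): P = [2, 5] / [3];  Q = [1, 2] / [3]
  Insert 7 (step 4): P = [2, 5, 7] / [3];  Q = [1, 2, 4] / [3]
  Insert 6 (step 5): P = [2, 5, 6] / [3, 7];  Q = [1, 2, 4] / [3, 5]
  Insert 1 (step 6): P = [1, 5, 6] / [2, 7] / [3];  Q = [1, 2, 4] / [3, 5] / [6]
  Insert 4 (step 7): P = [1, 4, 6] / [2, 5] / [3, 7];  Q = [1, 2, 4] / [3, 5] / [6, 7]
  Insert 8 (step 8): P = [1, 4, 6, 8] / [2, 5] / [3, 7];  Q = [1, 2, 4, 8] / [3, 5] / [6, 7]
Final shape: (4, 2, 2).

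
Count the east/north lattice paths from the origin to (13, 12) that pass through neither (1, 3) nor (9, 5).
Number of paths = 3423320

Inclusion–exclusion. Total paths: C(25, 13) = 5200300. Through P₁: C(4, 1)·C(21, 12) = 1175720. Through P₂: C(14, 9)·C(11, 4) = 660660. Since P₁ is strictly southwest of P₂, a monotone path through both must visit P₁ then P₂; paths through both = C(4, 1)·C(10, 8)·C(11, 4) = 59400. Avoid both = 5200300 − 1175720 − 660660 + 59400 = 3423320.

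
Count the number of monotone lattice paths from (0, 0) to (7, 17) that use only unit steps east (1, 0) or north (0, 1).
Number of paths = 346104

A monotone lattice path from (0, 0) to (7, 17) consists of 7 east steps and 17 north steps in some order, so it is determined by which 7 of the 24 steps are east. The count is C(24, 7) = 346104.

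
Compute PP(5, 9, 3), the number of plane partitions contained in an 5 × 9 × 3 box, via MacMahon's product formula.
PP(5, 9, 3) = 208416208

Evaluate the triple product over i = 1..5, j = 1..9, k = 1..3. The factors are (2/1) · (3/2) · (4/3) · (3/2) · (4/3) · (5/4) · (4/3) · (5/4) · … (135 factors total). The numerators and denominators telescope so the product is an integer; carrying out the multiplication exactly gives PP(5, 9, 3) = 208416208.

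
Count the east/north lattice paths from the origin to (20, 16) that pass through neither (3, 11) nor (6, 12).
Number of paths = 7245936054

Inclusion–exclusion. Total paths: C(36, 20) = 7307872110. Through P₁: C(14, 3)·C(22, 17) = 9585576. Through P₂: C(18, 6)·C(18, 14) = 56805840. Since P₁ is strictly southwest of P₂, a monotone path through both must visit P₁ then P₂; paths through both = C(14, 3)·C(4, 3)·C(18, 14) = 4455360. Avoid both = 7307872110 − 9585576 − 56805840 + 4455360 = 7245936054.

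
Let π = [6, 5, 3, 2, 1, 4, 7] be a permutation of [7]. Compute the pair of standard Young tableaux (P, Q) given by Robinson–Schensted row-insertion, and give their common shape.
P = [1, 4, 7] / [2] / [3] / [5] / [6];  Q = [1, 6, 7] / [2] / [3] / [4] / [5];  common shape = (3, 1, 1, 1, 1)

Row-insert the values π_1, π_2, … into P one at a time, bumping the leftmost entry strictly greater than the inserted value down to the next row. The recording tableau Q records, in position (i, j), the step at which that cell was added to P.
  Insert 6 (step 1): P = [6];  Q = [1]
  Insert 5 (step 2): P = [5] / [6];  Q = [1] / [2]
  Insert 3 (step 3): P = [3] / [5] / [6];  Q = [1] / [2] / [3]
  Insert 2 (step 4): P = [2] / [3] / [5] / [6];  Q = [1] / [2] / [3] / [4]
  Insert 1 (step 5): P = [1] / [2] / [3] / [5] / [6];  Q = [1] / [2] / [3] / [4] / [5]
  Insert 4 (step 6): P = [1, 4] / [2] / [3] / [5] / [6];  Q = [1, 6] / [2] / [3] / [4] / [5]
  Insert 7 (step 7): P = [1, 4, 7] / [2] / [3] / [5] / [6];  Q = [1, 6, 7] / [2] / [3] / [4] / [5]
Final shape: (3, 1, 1, 1, 1).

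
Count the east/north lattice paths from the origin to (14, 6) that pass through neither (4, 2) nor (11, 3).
Number of paths = 18865

Inclusion–exclusion. Total paths: C(20, 14) = 38760. Through P₁: C(6, 4)·C(14, 10) = 15015. Through P₂: C(14, 11)·C(6, 3) = 7280. Since P₁ is strictly southwest of P₂, a monotone path through both must visit P₁ then P₂; paths through both = C(6, 4)·C(8, 7)·C(6, 3) = 2400. Avoid both = 38760 − 15015 − 7280 + 2400 = 18865.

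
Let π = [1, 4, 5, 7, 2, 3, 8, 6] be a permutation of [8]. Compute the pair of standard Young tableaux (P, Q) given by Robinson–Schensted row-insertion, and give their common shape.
P = [1, 2, 3, 6, 8] / [4, 5, 7];  Q = [1, 2, 3, 4, 7] / [5, 6, 8];  common shape = (5, 3)

Row-insert the values π_1, π_2, … into P one at a time, bumping the leftmost entry strictly greater than the inserted value down to the next row. The recording tableau Q records, in position (i, j), the step at which that cell was added to P.
  Insert 1 (step 1): P = [1];  Q = [1]
  Insert 4 (step 2): P = [1, 4];  Q = [1, 2]
  Insert 5 (step 3): P = [1, 4, 5];  Q = [1, 2, 3]
  Insert 7 (step 4): P = [1, 4, 5, 7];  Q = [1, 2, 3, 4]
  Insert 2 (step 5): P = [1, 2, 5, 7] / [4];  Q = [1, 2, 3, 4] / [5]
  Insert 3 (step 6): P = [1, 2, 3, 7] / [4, 5];  Q = [1, 2, 3, 4] / [5, 6]
  Insert 8 (step 7): P = [1, 2, 3, 7, 8] / [4, 5];  Q = [1, 2, 3, 4, 7] / [5, 6]
  Insert 6 (step 8): P = [1, 2, 3, 6, 8] / [4, 5, 7];  Q = [1, 2, 3, 4, 7] / [5, 6, 8]
Final shape: (5, 3).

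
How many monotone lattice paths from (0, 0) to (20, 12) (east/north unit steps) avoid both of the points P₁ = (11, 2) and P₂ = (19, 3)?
Number of paths = 218578976

Inclusion–exclusion. Total paths: C(32, 20) = 225792840. Through P₁: C(13, 11)·C(19, 9) = 7205484. Through P₂: C(22, 19)·C(10, 1) = 15400. Since P₁ is strictly southwest of P₂, a monotone path through both must visit P₁ then P₂; paths through both = C(13, 11)·C(9, 8)·C(10, 1) = 7020. Avoid both = 225792840 − 7205484 − 15400 + 7020 = 218578976.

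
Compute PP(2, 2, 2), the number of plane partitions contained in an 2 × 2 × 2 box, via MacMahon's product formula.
PP(2, 2, 2) = 20

Evaluate the triple product over i = 1..2, j = 1..2, k = 1..2. The factors are (2/1) · (3/2) · (3/2) · (4/3) · (3/2) · (4/3) · (4/3) · (5/4). The numerators and denominators telescope so the product is an integer; carrying out the multiplication exactly gives PP(2, 2, 2) = 20.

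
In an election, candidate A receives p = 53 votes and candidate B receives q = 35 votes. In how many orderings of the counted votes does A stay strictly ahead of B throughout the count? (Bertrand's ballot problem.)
Strict-lead orderings = 858887330974655428954908

Total orderings of the 88 votes with 53 for A: C(88, 53) = 4199004729209426541557328. By the Bertrand ballot formula (Cycle Lemma / reflection principle), the number of orderings in which A is strictly ahead of B throughout is (p − q)/(p + q) · C(p + q, p) = (53 − 35)/(53 + 35) · 4199004729209426541557328 = 858887330974655428954908.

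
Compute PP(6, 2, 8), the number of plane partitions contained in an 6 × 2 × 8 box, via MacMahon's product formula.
PP(6, 2, 8) = 2147145

Evaluate the triple product over i = 1..6, j = 1..2, k = 1..8. The factors are (2/1) · (3/2) · (4/3) · (5/4) · (6/5) · (7/6) · (8/7) · (9/8) · … (96 factors total). The numerators and denominators telescope so the product is an integer; carrying out the multiplication exactly gives PP(6, 2, 8) = 2147145.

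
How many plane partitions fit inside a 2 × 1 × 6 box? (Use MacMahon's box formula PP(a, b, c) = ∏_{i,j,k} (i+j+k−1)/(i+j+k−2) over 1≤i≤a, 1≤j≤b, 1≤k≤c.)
PP(2, 1, 6) = 28

Evaluate the triple product over i = 1..2, j = 1..1, k = 1..6. The factors are (2/1) · (3/2) · (4/3) · (5/4) · (6/5) · (7/6) · (3/2) · (4/3) · … (12 factors total). The numerators and denominators telescope so the product is an integer; carrying out the multiplication exactly gives PP(2, 1, 6) = 28.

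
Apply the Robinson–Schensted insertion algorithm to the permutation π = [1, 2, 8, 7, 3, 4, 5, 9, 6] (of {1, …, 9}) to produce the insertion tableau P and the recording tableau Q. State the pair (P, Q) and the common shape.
P = [1, 2, 3, 4, 5, 6] / [7, 9] / [8];  Q = [1, 2, 3, 6, 7, 8] / [4, 9] / [5];  common shape = (6, 2, 1)

Row-insert the values π_1, π_2, … into P one at a time, bumping the leftmost entry strictly greater than the inserted value down to the next row. The recording tableau Q records, in position (i, j), the step at which that cell was added to P.
  Insert 1 (step 1): P = [1];  Q = [1]
  Insert 2 (step 2): P = [1, 2];  Q = [1, 2]
  Insert 8 (step 3): P = [1, 2, 8];  Q = [1, 2, 3]
  Insert 7 (step 4): P = [1, 2, 7] / [8];  Q = [1, 2, 3] / [4]
  Insert 3 (step 5): P = [1, 2, 3] / [7] / [8];  Q = [1, 2, 3] / [4] / [5]
  Insert 4 (step 6): P = [1, 2, 3, 4] / [7] / [8];  Q = [1, 2, 3, 6] / [4] / [5]
  Insert 5 (step 7): P = [1, 2, 3, 4, 5] / [7] / [8];  Q = [1, 2, 3, 6, 7] / [4] / [5]
  Insert 9 (step 8): P = [1, 2, 3, 4, 5, 9] / [7] / [8];  Q = [1, 2, 3, 6, 7, 8] / [4] / [5]
  Insert 6 (step 9): P = [1, 2, 3, 4, 5, 6] / [7, 9] / [8];  Q = [1, 2, 3, 6, 7, 8] / [4, 9] / [5]
Final shape: (6, 2, 1).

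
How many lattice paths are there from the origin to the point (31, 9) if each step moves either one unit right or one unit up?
Number of paths = 273438880

A monotone lattice path from (0, 0) to (31, 9) consists of 31 east steps and 9 north steps in some order, so it is determined by which 31 of the 40 steps are east. The count is C(40, 31) = 273438880.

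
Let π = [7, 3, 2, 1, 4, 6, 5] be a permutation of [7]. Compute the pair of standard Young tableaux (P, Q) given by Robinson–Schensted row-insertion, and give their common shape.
P = [1, 4, 5] / [2, 6] / [3] / [7];  Q = [1, 5, 6] / [2, 7] / [3] / [4];  common shape = (3, 2, 1, 1)

Row-insert the values π_1, π_2, … into P one at a time, bumping the leftmost entry strictly greater than the inserted value down to the next row. The recording tableau Q records, in position (i, j), the step at which that cell was added to P.
  Insert 7 (step 1): P = [7];  Q = [1]
  Insert 3 (step 2): P = [3] / [7];  Q = [1] / [2]
  Insert 2 (step 3): P = [2] / [3] / [7];  Q = [1] / [2] / [3]
  Insert 1 (step 4): P = [1] / [2] / [3] / [7];  Q = [1] / [2] / [3] / [4]
  Insert 4 (step 5): P = [1, 4] / [2] / [3] / [7];  Q = [1, 5] / [2] / [3] / [4]
  Insert 6 (step 6): P = [1, 4, 6] / [2] / [3] / [7];  Q = [1, 5, 6] / [2] / [3] / [4]
  Insert 5 (step 7): P = [1, 4, 5] / [2, 6] / [3] / [7];  Q = [1, 5, 6] / [2, 7] / [3] / [4]
Final shape: (3, 2, 1, 1).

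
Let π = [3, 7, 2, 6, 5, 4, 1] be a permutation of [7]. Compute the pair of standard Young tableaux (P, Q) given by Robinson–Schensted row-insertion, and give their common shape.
P = [1, 4] / [2, 5] / [3] / [6] / [7];  Q = [1, 2] / [3, 4] / [5] / [6] / [7];  common shape = (2, 2, 1, 1, 1)

Row-insert the values π_1, π_2, … into P one at a time, bumping the leftmost entry strictly greater than the inserted value down to the next row. The recording tableau Q records, in position (i, j), the step at which that cell was added to P.
  Insert 3 (step 1): P = [3];  Q = [1]
  Insert 7 (step 2): P = [3, 7];  Q = [1, 2]
  Insert 2 (step 3): P = [2, 7] / [3];  Q = [1, 2] / [3]
  Insert 6 (step 4): P = [2, 6] / [3, 7];  Q = [1, 2] / [3, 4]
  Insert 5 (step 5): P = [2, 5] / [3, 6] / [7];  Q = [1, 2] / [3, 4] / [5]
  Insert 4 (step 6): P = [2, 4] / [3, 5] / [6] / [7];  Q = [1, 2] / [3, 4] / [5] / [6]
  Insert 1 (step 7): P = [1, 4] / [2, 5] / [3] / [6] / [7];  Q = [1, 2] / [3, 4] / [5] / [6] / [7]
Final shape: (2, 2, 1, 1, 1).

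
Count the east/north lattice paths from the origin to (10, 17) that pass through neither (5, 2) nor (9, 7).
Number of paths = 8013967

Inclusion–exclusion. Total paths: C(27, 10) = 8436285. Through P₁: C(7, 5)·C(20, 5) = 325584. Through P₂: C(16, 9)·C(11, 1) = 125840. Since P₁ is strictly southwest of P₂, a monotone path through both must visit P₁ then P₂; paths through both = C(7, 5)·C(9, 4)·C(11, 1) = 29106. Avoid both = 8436285 − 325584 − 125840 + 29106 = 8013967.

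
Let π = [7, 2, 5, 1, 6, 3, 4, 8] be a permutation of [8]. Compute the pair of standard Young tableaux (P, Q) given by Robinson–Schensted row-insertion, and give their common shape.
P = [1, 3, 4, 8] / [2, 5, 6] / [7];  Q = [1, 3, 5, 8] / [2, 6, 7] / [4];  common shape = (4, 3, 1)

Row-insert the values π_1, π_2, … into P one at a time, bumping the leftmost entry strictly greater than the inserted value down to the next row. The recording tableau Q records, in position (i, j), the step at which that cell was added to P.
  Insert 7 (step 1): P = [7];  Q = [1]
  Insert 2 (step 2): P = [2] / [7];  Q = [1] / [2]
  Insert 5 (step 3): P = [2, 5] / [7];  Q = [1, 3] / [2]
  Insert 1 (step 4): P = [1, 5] / [2] / [7];  Q = [1, 3] / [2] / [4]
  Insert 6 (step 5): P = [1, 5, 6] / [2] / [7];  Q = [1, 3, 5] / [2] / [4]
  Insert 3 (step 6): P = [1, 3, 6] / [2, 5] / [7];  Q = [1, 3, 5] / [2, 6] / [4]
  Insert 4 (step 7): P = [1, 3, 4] / [2, 5, 6] / [7];  Q = [1, 3, 5] / [2, 6, 7] / [4]
  Insert 8 (step 8): P = [1, 3, 4, 8] / [2, 5, 6] / [7];  Q = [1, 3, 5, 8] / [2, 6, 7] / [4]
Final shape: (4, 3, 1).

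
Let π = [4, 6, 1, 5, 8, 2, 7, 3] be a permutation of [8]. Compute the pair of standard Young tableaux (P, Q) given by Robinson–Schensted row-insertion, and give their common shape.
P = [1, 2, 3] / [4, 5, 7] / [6, 8];  Q = [1, 2, 5] / [3, 4, 7] / [6, 8];  common shape = (3, 3, 2)

Row-insert the values π_1, π_2, … into P one at a time, bumping the leftmost entry strictly greater than the inserted value down to the next row. The recording tableau Q records, in position (i, j), the step at which that cell was added to P.
  Insert 4 (step 1): P = [4];  Q = [1]
  Insert 6 (step 2): P = [4, 6];  Q = [1, 2]
  Insert 1 (step 3): P = [1, 6] / [4];  Q = [1, 2] / [3]
  Insert 5 (step 4): P = [1, 5] / [4, 6];  Q = [1, 2] / [3, 4]
  Insert 8 (step 5): P = [1, 5, 8] / [4, 6];  Q = [1, 2, 5] / [3, 4]
  Insert 2 (step 6): P = [1, 2, 8] / [4, 5] / [6];  Q = [1, 2, 5] / [3, 4] / [6]
  Insert 7 (step 7): P = [1, 2, 7] / [4, 5, 8] / [6];  Q = [1, 2, 5] / [3, 4, 7] / [6]
  Insert 3 (step 8): P = [1, 2, 3] / [4, 5, 7] / [6, 8];  Q = [1, 2, 5] / [3, 4, 7] / [6, 8]
Final shape: (3, 3, 2).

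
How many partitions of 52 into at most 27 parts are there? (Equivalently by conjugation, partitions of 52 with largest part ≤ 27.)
p(52, parts ≤ 27) = 274251

Use the recurrence p(n, m) = p(n, m−1) + p(n−m, m): either the largest part is < m (count p(n, m−1)) or the largest part is exactly m (remove one copy of m, count p(n−m, m)). With p(0, ·) = 1 this gives p(52, parts ≤ 27) = 274251. (By conjugating Young diagrams, this also counts partitions of 52 into at most 27 parts.)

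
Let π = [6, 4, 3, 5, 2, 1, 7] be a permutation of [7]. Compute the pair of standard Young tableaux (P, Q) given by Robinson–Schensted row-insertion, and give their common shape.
P = [1, 5, 7] / [2] / [3] / [4] / [6];  Q = [1, 4, 7] / [2] / [3] / [5] / [6];  common shape = (3, 1, 1, 1, 1)

Row-insert the values π_1, π_2, … into P one at a time, bumping the leftmost entry strictly greater than the inserted value down to the next row. The recording tableau Q records, in position (i, j), the step at which that cell was added to P.
  Insert 6 (step 1): P = [6];  Q = [1]
  Insert 4 (step 2): P = [4] / [6];  Q = [1] / [2]
  Insert 3 (step 3): P = [3] / [4] / [6];  Q = [1] / [2] / [3]
  Insert 5 (step 4): P = [3, 5] / [4] / [6];  Q = [1, 4] / [2] / [3]
  Insert 2 (step 5): P = [2, 5] / [3] / [4] / [6];  Q = [1, 4] / [2] / [3] / [5]
  Insert 1 (step 6): P = [1, 5] / [2] / [3] / [4] / [6];  Q = [1, 4] / [2] / [3] / [5] / [6]
  Insert 7 (step 7): P = [1, 5, 7] / [2] / [3] / [4] / [6];  Q = [1, 4, 7] / [2] / [3] / [5] / [6]
Final shape: (3, 1, 1, 1, 1).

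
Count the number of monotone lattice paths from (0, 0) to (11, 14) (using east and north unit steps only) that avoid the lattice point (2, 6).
Number of paths = 3776720

Total paths from (0, 0) to (11, 14): C(25, 11) = 4457400. Paths through (2, 6): (paths (0, 0) → (2, 6)) × (paths (2, 6) → (11, 14)) = C(8, 2) · C(17, 9) = 28 · 24310 = 680680. Avoidance count = 4457400 − 680680 = 3776720.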